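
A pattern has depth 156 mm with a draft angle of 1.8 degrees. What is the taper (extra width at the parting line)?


Formula: taper = depth * tan(draft_angle)
tan(1.8 deg) = 0.0314263
taper = 156 mm * 0.0314263 = 4.9025 mm


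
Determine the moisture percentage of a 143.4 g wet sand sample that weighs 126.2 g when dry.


Formula: MC = (W_wet - W_dry) / W_wet * 100
Water mass = 143.4 - 126.2 = 17.2 g
MC = 17.2 / 143.4 * 100 = 11.9944%

Final answer: 11.9944%


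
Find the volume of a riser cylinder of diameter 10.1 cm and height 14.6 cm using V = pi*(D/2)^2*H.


Formula: V = pi * (D/2)^2 * H  (cylinder volume)
Radius = D/2 = 10.1/2 = 5.05 cm
V = pi * 5.05^2 * 14.6 = 1169.7296 cm^3


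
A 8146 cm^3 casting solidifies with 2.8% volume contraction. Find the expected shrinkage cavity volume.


Formula: V_shrink = V_casting * shrinkage_pct / 100
V_shrink = 8146 cm^3 * 2.8 / 100 = 228.0880 cm^3


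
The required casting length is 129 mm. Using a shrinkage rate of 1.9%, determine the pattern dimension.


Formula: L_pattern = L_casting * (1 + shrinkage_rate/100)
Shrinkage factor = 1 + 1.9/100 = 1.019
L_pattern = 129 mm * 1.019 = 131.4510 mm

Answer: 131.4510 mm


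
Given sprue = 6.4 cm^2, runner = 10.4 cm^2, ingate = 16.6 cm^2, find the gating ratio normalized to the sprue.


Sprue:Runner:Ingate = 1 : 10.4/6.4 : 16.6/6.4 = 1:1.63:2.59

1:1.63:2.59


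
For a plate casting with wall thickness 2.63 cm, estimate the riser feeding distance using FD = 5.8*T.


Formula: FD = 5.8 * T  (riser feeding-distance rule)
FD = 5.8 * 2.63 cm = 15.2540 cm


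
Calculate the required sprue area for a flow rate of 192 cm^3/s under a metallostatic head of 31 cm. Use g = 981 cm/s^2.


Formula: v = sqrt(2*g*h), A = Q/v
Velocity: v = sqrt(2 * 981 * 31) = sqrt(60822) = 246.6212 cm/s
Sprue area: A = Q / v = 192 / 246.6212 = 0.7785 cm^2

Final answer: 0.7785 cm^2


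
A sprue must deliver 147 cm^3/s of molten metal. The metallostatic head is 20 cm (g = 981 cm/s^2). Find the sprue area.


Formula: v = sqrt(2*g*h), A = Q/v
Velocity: v = sqrt(2 * 981 * 20) = sqrt(39240) = 198.0909 cm/s
Sprue area: A = Q / v = 147 / 198.0909 = 0.7421 cm^2

Final answer: 0.7421 cm^2


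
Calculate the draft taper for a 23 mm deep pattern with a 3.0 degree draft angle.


Formula: taper = depth * tan(draft_angle)
tan(3.0 deg) = 0.0524078
taper = 23 mm * 0.0524078 = 1.2054 mm


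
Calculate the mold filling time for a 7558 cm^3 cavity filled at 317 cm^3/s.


Formula: t_fill = V_mold / Q_flow
t = 7558 cm^3 / 317 cm^3/s = 23.8423 s

Final answer: 23.8423 s


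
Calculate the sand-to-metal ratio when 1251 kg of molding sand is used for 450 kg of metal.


Formula: Sand-to-Metal Ratio = W_sand / W_metal
Ratio = 1251 kg / 450 kg = 2.7800

2.7800


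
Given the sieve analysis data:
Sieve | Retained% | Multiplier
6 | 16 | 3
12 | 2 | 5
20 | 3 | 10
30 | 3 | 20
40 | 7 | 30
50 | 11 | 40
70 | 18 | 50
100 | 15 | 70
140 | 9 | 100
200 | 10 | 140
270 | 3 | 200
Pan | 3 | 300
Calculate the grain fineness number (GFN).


Formula: GFN = sum(pct * multiplier) / sum(pct)
sum(pct * multiplier) = 6548
sum(pct) = 100
GFN = 6548 / 100 = 65.48

65.48


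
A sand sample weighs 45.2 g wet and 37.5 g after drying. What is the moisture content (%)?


Formula: MC = (W_wet - W_dry) / W_wet * 100
Water mass = 45.2 - 37.5 = 7.7 g
MC = 7.7 / 45.2 * 100 = 17.0354%

17.0354%


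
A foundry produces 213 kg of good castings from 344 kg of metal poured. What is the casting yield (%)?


Formula: Casting Yield = (W_good / W_total) * 100
Yield = (213 kg / 344 kg) * 100 = 61.9186%

61.9186%


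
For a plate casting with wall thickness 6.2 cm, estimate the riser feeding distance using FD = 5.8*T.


Formula: FD = 5.8 * T  (riser feeding-distance rule)
FD = 5.8 * 6.2 cm = 35.9600 cm

Answer: 35.9600 cm


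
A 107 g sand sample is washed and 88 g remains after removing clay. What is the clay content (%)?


Formula: Clay% = (W_total - W_washed) / W_total * 100
Clay mass = 107 - 88 = 19 g
Clay% = 19 / 107 * 100 = 17.7570%


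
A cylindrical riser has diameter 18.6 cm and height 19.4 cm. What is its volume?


Formula: V = pi * (D/2)^2 * H  (cylinder volume)
Radius = D/2 = 18.6/2 = 9.3 cm
V = pi * 9.3^2 * 19.4 = 5271.2972 cm^3

5271.2972 cm^3


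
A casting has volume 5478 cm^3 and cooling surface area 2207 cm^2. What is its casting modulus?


Formula: Casting Modulus M = V / A
M = 5478 cm^3 / 2207 cm^2 = 2.4821 cm

2.4821 cm


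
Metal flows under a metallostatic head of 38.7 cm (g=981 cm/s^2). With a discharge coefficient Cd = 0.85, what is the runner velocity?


Formula: v = Cd * sqrt(2 * g * h)  (Torricelli with discharge coefficient)
2*g*h = 2 * 981 * 38.7 = 75929.4 cm^2/s^2
sqrt(75929.4) = 275.55290 cm/s
v = 0.85 * 275.55290 = 234.2200 cm/s

234.2200 cm/s


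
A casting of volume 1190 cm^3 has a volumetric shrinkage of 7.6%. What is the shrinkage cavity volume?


Formula: V_shrink = V_casting * shrinkage_pct / 100
V_shrink = 1190 cm^3 * 7.6 / 100 = 90.4400 cm^3


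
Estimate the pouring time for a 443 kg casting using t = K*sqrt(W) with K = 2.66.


Formula: t = K * sqrt(W)
sqrt(W) = sqrt(443) = 21.04757
t = 2.66 * 21.04757 = 55.9865 s

55.9865 s


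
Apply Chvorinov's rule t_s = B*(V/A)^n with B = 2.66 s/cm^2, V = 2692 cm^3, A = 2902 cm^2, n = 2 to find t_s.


Formula: t_s = B * (V/A)^n  (Chvorinov's rule, n=2)
Modulus M = V/A = 2692/2902 = 0.927636 cm
M^2 = 0.927636^2 = 0.860509 cm^2
t_s = 2.66 * 0.860509 = 2.2890 s

2.2890 s


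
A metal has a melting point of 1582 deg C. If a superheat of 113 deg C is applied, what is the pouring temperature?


Formula: T_pour = T_melt + Superheat
T_pour = 1582 + 113 = 1695 deg C

1695 deg C


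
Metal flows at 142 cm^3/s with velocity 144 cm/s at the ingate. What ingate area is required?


Formula: A_ingate = Q / v  (continuity equation)
A = 142 cm^3/s / 144 cm/s = 0.9861 cm^2

Final answer: 0.9861 cm^2


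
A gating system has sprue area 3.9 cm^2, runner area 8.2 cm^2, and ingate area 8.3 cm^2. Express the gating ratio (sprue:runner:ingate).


Sprue:Runner:Ingate = 1 : 8.2/3.9 : 8.3/3.9 = 1:2.10:2.13

1:2.10:2.13


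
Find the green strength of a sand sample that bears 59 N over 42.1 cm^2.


Formula: Compressive Strength = Force / Area
Strength = 59 N / 42.1 cm^2 = 1.4014 N/cm^2

Final answer: 1.4014 N/cm^2


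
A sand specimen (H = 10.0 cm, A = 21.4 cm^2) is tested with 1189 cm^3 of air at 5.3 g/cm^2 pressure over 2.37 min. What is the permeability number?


Formula: Permeability Number P = (V * H) / (p * A * t)
Numerator: V * H = 1189 * 10.0 = 11890.0
Denominator: p * A * t = 5.3 * 21.4 * 2.37 = 268.8054
P = 11890.0 / 268.8054 = 44.2327

44.2327


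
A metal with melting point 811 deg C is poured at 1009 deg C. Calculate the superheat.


Formula: Superheat = T_pour - T_melt
Superheat = 1009 - 811 = 198 deg C

198 deg C


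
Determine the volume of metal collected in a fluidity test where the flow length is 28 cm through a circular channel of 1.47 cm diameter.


Formula: V = pi * (d/2)^2 * L  (cylinder volume)
Radius = 1.47/2 = 0.735 cm
V = pi * 0.735^2 * 28 = 47.5207 cm^3

47.5207 cm^3


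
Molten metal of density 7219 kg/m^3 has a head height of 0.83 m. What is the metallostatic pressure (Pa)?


Formula: P = rho * g * h
rho * g = 7219 * 9.81 = 70818.39 N/m^3
P = 70818.39 * 0.83 = 58779.2637 Pa

58779.2637 Pa


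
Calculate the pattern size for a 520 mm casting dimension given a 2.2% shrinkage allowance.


Formula: L_pattern = L_casting * (1 + shrinkage_rate/100)
Shrinkage factor = 1 + 2.2/100 = 1.022
L_pattern = 520 mm * 1.022 = 531.4400 mm

Final answer: 531.4400 mm


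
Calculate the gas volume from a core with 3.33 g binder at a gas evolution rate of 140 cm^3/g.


Formula: V_gas = W_binder * gas_evolution_rate
V = 3.33 g * 140 cm^3/g = 466.2000 cm^3

Answer: 466.2000 cm^3


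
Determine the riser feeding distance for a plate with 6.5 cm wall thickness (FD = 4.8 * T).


Formula: FD = 4.8 * T  (riser feeding-distance rule)
FD = 4.8 * 6.5 cm = 31.2000 cm

31.2000 cm


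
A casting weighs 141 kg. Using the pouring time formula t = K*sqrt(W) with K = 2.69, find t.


Formula: t = K * sqrt(W)
sqrt(W) = sqrt(141) = 11.87434
t = 2.69 * 11.87434 = 31.9420 s


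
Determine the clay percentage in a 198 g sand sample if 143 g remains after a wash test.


Formula: Clay% = (W_total - W_washed) / W_total * 100
Clay mass = 198 - 143 = 55 g
Clay% = 55 / 198 * 100 = 27.7778%


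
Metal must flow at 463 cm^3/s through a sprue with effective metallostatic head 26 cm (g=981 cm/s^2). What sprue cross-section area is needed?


Formula: v = sqrt(2*g*h), A = Q/v
Velocity: v = sqrt(2 * 981 * 26) = sqrt(51012) = 225.8584 cm/s
Sprue area: A = Q / v = 463 / 225.8584 = 2.0500 cm^2

2.0500 cm^2


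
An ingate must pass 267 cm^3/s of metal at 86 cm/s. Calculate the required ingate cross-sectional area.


Formula: A_ingate = Q / v  (continuity equation)
A = 267 cm^3/s / 86 cm/s = 3.1047 cm^2

Final answer: 3.1047 cm^2


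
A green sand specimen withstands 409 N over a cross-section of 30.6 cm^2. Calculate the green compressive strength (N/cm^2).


Formula: Compressive Strength = Force / Area
Strength = 409 N / 30.6 cm^2 = 13.3660 N/cm^2

Final answer: 13.3660 N/cm^2


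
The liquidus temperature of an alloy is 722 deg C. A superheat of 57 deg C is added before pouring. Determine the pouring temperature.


Formula: T_pour = T_melt + Superheat
T_pour = 722 + 57 = 779 deg C

779 deg C


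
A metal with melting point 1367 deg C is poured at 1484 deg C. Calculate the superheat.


Formula: Superheat = T_pour - T_melt
Superheat = 1484 - 1367 = 117 deg C

117 deg C


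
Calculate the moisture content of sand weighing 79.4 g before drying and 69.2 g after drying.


Formula: MC = (W_wet - W_dry) / W_wet * 100
Water mass = 79.4 - 69.2 = 10.2 g
MC = 10.2 / 79.4 * 100 = 12.8463%


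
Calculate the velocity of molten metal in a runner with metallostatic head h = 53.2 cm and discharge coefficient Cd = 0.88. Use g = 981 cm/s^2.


Formula: v = Cd * sqrt(2 * g * h)  (Torricelli with discharge coefficient)
2*g*h = 2 * 981 * 53.2 = 104378.4 cm^2/s^2
sqrt(104378.4) = 323.07646 cm/s
v = 0.88 * 323.07646 = 284.3073 cm/s

Answer: 284.3073 cm/s


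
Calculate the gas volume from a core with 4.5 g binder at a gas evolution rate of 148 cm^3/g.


Formula: V_gas = W_binder * gas_evolution_rate
V = 4.5 g * 148 cm^3/g = 666.0000 cm^3


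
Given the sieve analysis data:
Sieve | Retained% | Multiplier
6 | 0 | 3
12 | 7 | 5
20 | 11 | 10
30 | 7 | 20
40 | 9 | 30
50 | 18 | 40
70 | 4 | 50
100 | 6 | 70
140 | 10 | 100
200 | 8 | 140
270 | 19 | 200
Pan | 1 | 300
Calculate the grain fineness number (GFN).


Formula: GFN = sum(pct * multiplier) / sum(pct)
sum(pct * multiplier) = 8115
sum(pct) = 100
GFN = 8115 / 100 = 81.15


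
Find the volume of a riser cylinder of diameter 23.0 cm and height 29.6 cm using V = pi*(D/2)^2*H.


Formula: V = pi * (D/2)^2 * H  (cylinder volume)
Radius = D/2 = 23.0/2 = 11.5 cm
V = pi * 11.5^2 * 29.6 = 12298.0786 cm^3

12298.0786 cm^3


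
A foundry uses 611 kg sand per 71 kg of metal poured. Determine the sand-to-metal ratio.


Formula: Sand-to-Metal Ratio = W_sand / W_metal
Ratio = 611 kg / 71 kg = 8.6056

8.6056


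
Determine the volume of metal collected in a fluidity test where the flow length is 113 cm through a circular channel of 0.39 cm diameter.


Formula: V = pi * (d/2)^2 * L  (cylinder volume)
Radius = 0.39/2 = 0.195 cm
V = pi * 0.195^2 * 113 = 13.4989 cm^3

Final answer: 13.4989 cm^3


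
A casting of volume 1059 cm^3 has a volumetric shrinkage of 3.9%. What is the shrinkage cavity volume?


Formula: V_shrink = V_casting * shrinkage_pct / 100
V_shrink = 1059 cm^3 * 3.9 / 100 = 41.3010 cm^3

41.3010 cm^3


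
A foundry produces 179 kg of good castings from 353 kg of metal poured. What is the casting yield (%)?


Formula: Casting Yield = (W_good / W_total) * 100
Yield = (179 kg / 353 kg) * 100 = 50.7082%


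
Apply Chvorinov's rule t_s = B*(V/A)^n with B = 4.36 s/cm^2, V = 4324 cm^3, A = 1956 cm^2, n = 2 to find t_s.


Formula: t_s = B * (V/A)^n  (Chvorinov's rule, n=2)
Modulus M = V/A = 4324/1956 = 2.210634 cm
M^2 = 2.210634^2 = 4.886903 cm^2
t_s = 4.36 * 4.886903 = 21.3069 s

21.3069 s


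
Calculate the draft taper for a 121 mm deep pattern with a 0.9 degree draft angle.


Formula: taper = depth * tan(draft_angle)
tan(0.9 deg) = 0.0157093
taper = 121 mm * 0.0157093 = 1.9008 mm


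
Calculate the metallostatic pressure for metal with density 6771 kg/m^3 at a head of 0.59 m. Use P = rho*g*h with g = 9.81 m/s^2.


Formula: P = rho * g * h
rho * g = 6771 * 9.81 = 66423.51 N/m^3
P = 66423.51 * 0.59 = 39189.8709 Pa


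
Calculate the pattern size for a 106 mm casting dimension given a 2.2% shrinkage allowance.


Formula: L_pattern = L_casting * (1 + shrinkage_rate/100)
Shrinkage factor = 1 + 2.2/100 = 1.022
L_pattern = 106 mm * 1.022 = 108.3320 mm


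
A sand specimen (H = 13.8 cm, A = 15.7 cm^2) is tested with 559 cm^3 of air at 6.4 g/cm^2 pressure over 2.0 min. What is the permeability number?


Formula: Permeability Number P = (V * H) / (p * A * t)
Numerator: V * H = 559 * 13.8 = 7714.2
Denominator: p * A * t = 6.4 * 15.7 * 2.0 = 200.96
P = 7714.2 / 200.96 = 38.3867

Answer: 38.3867


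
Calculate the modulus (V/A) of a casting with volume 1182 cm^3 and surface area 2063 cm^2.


Formula: Casting Modulus M = V / A
M = 1182 cm^3 / 2063 cm^2 = 0.5730 cm

Final answer: 0.5730 cm


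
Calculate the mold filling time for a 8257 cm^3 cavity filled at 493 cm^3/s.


Formula: t_fill = V_mold / Q_flow
t = 8257 cm^3 / 493 cm^3/s = 16.7485 s

Final answer: 16.7485 s


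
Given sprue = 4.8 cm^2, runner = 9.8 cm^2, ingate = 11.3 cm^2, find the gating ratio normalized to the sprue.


Sprue:Runner:Ingate = 1 : 9.8/4.8 : 11.3/4.8 = 1:2.04:2.35

Answer: 1:2.04:2.35


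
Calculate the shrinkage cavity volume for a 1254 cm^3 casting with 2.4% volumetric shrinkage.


Formula: V_shrink = V_casting * shrinkage_pct / 100
V_shrink = 1254 cm^3 * 2.4 / 100 = 30.0960 cm^3

Final answer: 30.0960 cm^3


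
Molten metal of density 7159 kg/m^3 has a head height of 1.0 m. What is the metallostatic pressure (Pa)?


Formula: P = rho * g * h
rho * g = 7159 * 9.81 = 70229.79 N/m^3
P = 70229.79 * 1.0 = 70229.7900 Pa


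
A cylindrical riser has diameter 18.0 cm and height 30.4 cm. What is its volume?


Formula: V = pi * (D/2)^2 * H  (cylinder volume)
Radius = D/2 = 18.0/2 = 9.0 cm
V = pi * 9.0^2 * 30.4 = 7735.8578 cm^3

7735.8578 cm^3


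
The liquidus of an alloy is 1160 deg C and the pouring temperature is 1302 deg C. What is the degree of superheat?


Formula: Superheat = T_pour - T_melt
Superheat = 1302 - 1160 = 142 deg C

142 deg C


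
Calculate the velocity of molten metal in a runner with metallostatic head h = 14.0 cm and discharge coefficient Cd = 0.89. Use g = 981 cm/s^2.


Formula: v = Cd * sqrt(2 * g * h)  (Torricelli with discharge coefficient)
2*g*h = 2 * 981 * 14.0 = 27468.0 cm^2/s^2
sqrt(27468.0) = 165.73473 cm/s
v = 0.89 * 165.73473 = 147.5039 cm/s


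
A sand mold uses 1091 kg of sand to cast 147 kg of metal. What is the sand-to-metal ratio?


Formula: Sand-to-Metal Ratio = W_sand / W_metal
Ratio = 1091 kg / 147 kg = 7.4218

Final answer: 7.4218


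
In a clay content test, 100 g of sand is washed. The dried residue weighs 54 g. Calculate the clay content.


Formula: Clay% = (W_total - W_washed) / W_total * 100
Clay mass = 100 - 54 = 46 g
Clay% = 46 / 100 * 100 = 46.0000%


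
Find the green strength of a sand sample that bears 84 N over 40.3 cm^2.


Formula: Compressive Strength = Force / Area
Strength = 84 N / 40.3 cm^2 = 2.0844 N/cm^2

2.0844 N/cm^2


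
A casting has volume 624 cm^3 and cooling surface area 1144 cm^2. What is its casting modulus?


Formula: Casting Modulus M = V / A
M = 624 cm^3 / 1144 cm^2 = 0.5455 cm


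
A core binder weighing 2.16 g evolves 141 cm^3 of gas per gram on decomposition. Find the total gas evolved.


Formula: V_gas = W_binder * gas_evolution_rate
V = 2.16 g * 141 cm^3/g = 304.5600 cm^3


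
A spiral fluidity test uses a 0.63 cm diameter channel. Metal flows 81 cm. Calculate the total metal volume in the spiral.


Formula: V = pi * (d/2)^2 * L  (cylinder volume)
Radius = 0.63/2 = 0.315 cm
V = pi * 0.315^2 * 81 = 25.2497 cm^3

25.2497 cm^3


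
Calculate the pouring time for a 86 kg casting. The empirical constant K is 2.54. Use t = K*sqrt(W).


Formula: t = K * sqrt(W)
sqrt(W) = sqrt(86) = 9.27362
t = 2.54 * 9.27362 = 23.5550 s

Answer: 23.5550 s


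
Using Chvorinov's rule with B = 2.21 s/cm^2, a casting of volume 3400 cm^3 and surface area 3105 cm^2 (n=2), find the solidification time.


Formula: t_s = B * (V/A)^n  (Chvorinov's rule, n=2)
Modulus M = V/A = 3400/3105 = 1.095008 cm
M^2 = 1.095008^2 = 1.199043 cm^2
t_s = 2.21 * 1.199043 = 2.6499 s


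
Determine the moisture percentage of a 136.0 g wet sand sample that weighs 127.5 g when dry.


Formula: MC = (W_wet - W_dry) / W_wet * 100
Water mass = 136.0 - 127.5 = 8.5 g
MC = 8.5 / 136.0 * 100 = 6.2500%

Answer: 6.2500%


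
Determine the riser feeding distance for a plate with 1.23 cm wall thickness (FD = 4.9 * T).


Formula: FD = 4.9 * T  (riser feeding-distance rule)
FD = 4.9 * 1.23 cm = 6.0270 cm

Final answer: 6.0270 cm


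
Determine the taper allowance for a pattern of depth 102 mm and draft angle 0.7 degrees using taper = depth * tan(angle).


Formula: taper = depth * tan(draft_angle)
tan(0.7 deg) = 0.0122179
taper = 102 mm * 0.0122179 = 1.2462 mm

1.2462 mm


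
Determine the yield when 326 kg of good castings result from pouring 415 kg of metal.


Formula: Casting Yield = (W_good / W_total) * 100
Yield = (326 kg / 415 kg) * 100 = 78.5542%

78.5542%


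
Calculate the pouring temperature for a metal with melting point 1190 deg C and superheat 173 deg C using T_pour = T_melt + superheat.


Formula: T_pour = T_melt + Superheat
T_pour = 1190 + 173 = 1363 deg C

1363 deg C


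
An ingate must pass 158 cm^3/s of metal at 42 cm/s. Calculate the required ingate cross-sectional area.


Formula: A_ingate = Q / v  (continuity equation)
A = 158 cm^3/s / 42 cm/s = 3.7619 cm^2


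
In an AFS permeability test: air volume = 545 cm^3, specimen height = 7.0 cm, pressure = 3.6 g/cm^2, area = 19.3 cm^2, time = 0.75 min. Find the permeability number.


Formula: Permeability Number P = (V * H) / (p * A * t)
Numerator: V * H = 545 * 7.0 = 3815.0
Denominator: p * A * t = 3.6 * 19.3 * 0.75 = 52.11
P = 3815.0 / 52.11 = 73.2105

Answer: 73.2105


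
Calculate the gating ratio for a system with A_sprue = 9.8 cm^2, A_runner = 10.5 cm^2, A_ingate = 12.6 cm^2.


Sprue:Runner:Ingate = 1 : 10.5/9.8 : 12.6/9.8 = 1:1.07:1.29

Final answer: 1:1.07:1.29


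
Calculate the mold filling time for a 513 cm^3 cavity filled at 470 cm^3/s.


Formula: t_fill = V_mold / Q_flow
t = 513 cm^3 / 470 cm^3/s = 1.0915 s

Answer: 1.0915 s


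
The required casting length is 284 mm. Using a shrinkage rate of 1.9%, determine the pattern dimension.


Formula: L_pattern = L_casting * (1 + shrinkage_rate/100)
Shrinkage factor = 1 + 1.9/100 = 1.019
L_pattern = 284 mm * 1.019 = 289.3960 mm


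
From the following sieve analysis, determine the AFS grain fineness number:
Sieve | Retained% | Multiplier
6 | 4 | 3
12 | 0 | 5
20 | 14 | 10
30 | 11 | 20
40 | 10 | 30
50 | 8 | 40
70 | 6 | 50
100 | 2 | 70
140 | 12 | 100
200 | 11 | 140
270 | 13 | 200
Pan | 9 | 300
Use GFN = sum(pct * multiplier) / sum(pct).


Formula: GFN = sum(pct * multiplier) / sum(pct)
sum(pct * multiplier) = 9472
sum(pct) = 100
GFN = 9472 / 100 = 94.72


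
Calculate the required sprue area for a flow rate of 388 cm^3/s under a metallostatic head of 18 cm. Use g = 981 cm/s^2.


Formula: v = sqrt(2*g*h), A = Q/v
Velocity: v = sqrt(2 * 981 * 18) = sqrt(35316) = 187.9255 cm/s
Sprue area: A = Q / v = 388 / 187.9255 = 2.0646 cm^2


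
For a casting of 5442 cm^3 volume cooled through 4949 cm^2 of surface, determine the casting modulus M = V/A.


Formula: Casting Modulus M = V / A
M = 5442 cm^3 / 4949 cm^2 = 1.0996 cm


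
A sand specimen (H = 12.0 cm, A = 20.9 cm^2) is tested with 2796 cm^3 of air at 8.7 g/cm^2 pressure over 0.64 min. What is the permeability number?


Formula: Permeability Number P = (V * H) / (p * A * t)
Numerator: V * H = 2796 * 12.0 = 33552.0
Denominator: p * A * t = 8.7 * 20.9 * 0.64 = 116.3712
P = 33552.0 / 116.3712 = 288.3188


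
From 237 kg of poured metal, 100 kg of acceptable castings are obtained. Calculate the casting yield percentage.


Formula: Casting Yield = (W_good / W_total) * 100
Yield = (100 kg / 237 kg) * 100 = 42.1941%


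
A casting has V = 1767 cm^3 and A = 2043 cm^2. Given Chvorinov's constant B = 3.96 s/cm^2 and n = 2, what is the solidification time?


Formula: t_s = B * (V/A)^n  (Chvorinov's rule, n=2)
Modulus M = V/A = 1767/2043 = 0.864905 cm
M^2 = 0.864905^2 = 0.748061 cm^2
t_s = 3.96 * 0.748061 = 2.9623 s


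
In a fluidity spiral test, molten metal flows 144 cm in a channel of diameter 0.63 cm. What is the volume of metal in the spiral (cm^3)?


Formula: V = pi * (d/2)^2 * L  (cylinder volume)
Radius = 0.63/2 = 0.315 cm
V = pi * 0.315^2 * 144 = 44.8883 cm^3

44.8883 cm^3


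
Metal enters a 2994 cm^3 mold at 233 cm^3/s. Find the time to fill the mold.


Formula: t_fill = V_mold / Q_flow
t = 2994 cm^3 / 233 cm^3/s = 12.8498 s

Answer: 12.8498 s


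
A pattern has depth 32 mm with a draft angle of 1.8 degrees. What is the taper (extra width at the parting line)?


Formula: taper = depth * tan(draft_angle)
tan(1.8 deg) = 0.0314263
taper = 32 mm * 0.0314263 = 1.0056 mm

Answer: 1.0056 mm


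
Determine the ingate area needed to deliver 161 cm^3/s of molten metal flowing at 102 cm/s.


Formula: A_ingate = Q / v  (continuity equation)
A = 161 cm^3/s / 102 cm/s = 1.5784 cm^2

1.5784 cm^2


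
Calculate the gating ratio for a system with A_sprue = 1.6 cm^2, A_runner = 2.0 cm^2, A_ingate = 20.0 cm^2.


Sprue:Runner:Ingate = 1 : 2.0/1.6 : 20.0/1.6 = 1:1.25:12.50

Answer: 1:1.25:12.50


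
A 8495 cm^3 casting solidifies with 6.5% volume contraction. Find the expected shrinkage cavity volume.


Formula: V_shrink = V_casting * shrinkage_pct / 100
V_shrink = 8495 cm^3 * 6.5 / 100 = 552.1750 cm^3


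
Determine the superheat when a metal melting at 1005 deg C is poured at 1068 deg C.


Formula: Superheat = T_pour - T_melt
Superheat = 1068 - 1005 = 63 deg C

Answer: 63 deg C


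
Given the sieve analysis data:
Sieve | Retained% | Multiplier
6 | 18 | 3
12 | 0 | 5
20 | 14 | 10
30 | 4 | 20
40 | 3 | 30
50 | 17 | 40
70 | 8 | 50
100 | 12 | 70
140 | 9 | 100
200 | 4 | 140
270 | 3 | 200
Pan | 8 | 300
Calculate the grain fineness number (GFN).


Formula: GFN = sum(pct * multiplier) / sum(pct)
sum(pct * multiplier) = 6744
sum(pct) = 100
GFN = 6744 / 100 = 67.44

67.44


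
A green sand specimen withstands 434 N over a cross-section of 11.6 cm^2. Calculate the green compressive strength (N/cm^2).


Formula: Compressive Strength = Force / Area
Strength = 434 N / 11.6 cm^2 = 37.4138 N/cm^2

Final answer: 37.4138 N/cm^2


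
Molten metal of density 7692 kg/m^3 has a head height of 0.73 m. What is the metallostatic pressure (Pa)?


Formula: P = rho * g * h
rho * g = 7692 * 9.81 = 75458.52 N/m^3
P = 75458.52 * 0.73 = 55084.7196 Pa

55084.7196 Pa


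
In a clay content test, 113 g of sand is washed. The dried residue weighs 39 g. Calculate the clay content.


Formula: Clay% = (W_total - W_washed) / W_total * 100
Clay mass = 113 - 39 = 74 g
Clay% = 74 / 113 * 100 = 65.4867%

Answer: 65.4867%


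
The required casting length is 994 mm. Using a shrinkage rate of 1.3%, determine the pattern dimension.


Formula: L_pattern = L_casting * (1 + shrinkage_rate/100)
Shrinkage factor = 1 + 1.3/100 = 1.013
L_pattern = 994 mm * 1.013 = 1006.9220 mm

1006.9220 mm


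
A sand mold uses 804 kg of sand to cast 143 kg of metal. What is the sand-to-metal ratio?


Formula: Sand-to-Metal Ratio = W_sand / W_metal
Ratio = 804 kg / 143 kg = 5.6224

5.6224


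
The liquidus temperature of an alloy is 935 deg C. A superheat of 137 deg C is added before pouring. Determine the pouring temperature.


Formula: T_pour = T_melt + Superheat
T_pour = 935 + 137 = 1072 deg C

1072 deg C


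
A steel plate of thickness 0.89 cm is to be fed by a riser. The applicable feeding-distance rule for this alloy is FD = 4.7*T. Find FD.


Formula: FD = 4.7 * T  (riser feeding-distance rule)
FD = 4.7 * 0.89 cm = 4.1830 cm

Answer: 4.1830 cm


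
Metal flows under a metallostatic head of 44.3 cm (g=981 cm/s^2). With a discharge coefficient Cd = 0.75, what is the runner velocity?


Formula: v = Cd * sqrt(2 * g * h)  (Torricelli with discharge coefficient)
2*g*h = 2 * 981 * 44.3 = 86916.6 cm^2/s^2
sqrt(86916.6) = 294.81621 cm/s
v = 0.75 * 294.81621 = 221.1122 cm/s

Answer: 221.1122 cm/s


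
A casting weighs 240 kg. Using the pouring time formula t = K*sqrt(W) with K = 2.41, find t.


Formula: t = K * sqrt(W)
sqrt(W) = sqrt(240) = 15.49193
t = 2.41 * 15.49193 = 37.3356 s

37.3356 s


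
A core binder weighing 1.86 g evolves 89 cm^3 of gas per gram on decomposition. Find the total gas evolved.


Formula: V_gas = W_binder * gas_evolution_rate
V = 1.86 g * 89 cm^3/g = 165.5400 cm^3

Answer: 165.5400 cm^3


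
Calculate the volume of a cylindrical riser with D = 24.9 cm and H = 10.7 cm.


Formula: V = pi * (D/2)^2 * H  (cylinder volume)
Radius = D/2 = 24.9/2 = 12.45 cm
V = pi * 12.45^2 * 10.7 = 5210.4155 cm^3


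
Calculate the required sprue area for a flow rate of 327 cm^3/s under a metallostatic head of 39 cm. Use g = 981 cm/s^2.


Formula: v = sqrt(2*g*h), A = Q/v
Velocity: v = sqrt(2 * 981 * 39) = sqrt(76518) = 276.6189 cm/s
Sprue area: A = Q / v = 327 / 276.6189 = 1.1821 cm^2

1.1821 cm^2


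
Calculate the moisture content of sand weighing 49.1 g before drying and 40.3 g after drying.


Formula: MC = (W_wet - W_dry) / W_wet * 100
Water mass = 49.1 - 40.3 = 8.8 g
MC = 8.8 / 49.1 * 100 = 17.9226%

17.9226%


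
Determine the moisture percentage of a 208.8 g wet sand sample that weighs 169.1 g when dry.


Formula: MC = (W_wet - W_dry) / W_wet * 100
Water mass = 208.8 - 169.1 = 39.7 g
MC = 39.7 / 208.8 * 100 = 19.0134%

Answer: 19.0134%


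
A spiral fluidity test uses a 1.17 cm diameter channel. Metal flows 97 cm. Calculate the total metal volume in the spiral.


Formula: V = pi * (d/2)^2 * L  (cylinder volume)
Radius = 1.17/2 = 0.585 cm
V = pi * 0.585^2 * 97 = 104.2878 cm^3

104.2878 cm^3


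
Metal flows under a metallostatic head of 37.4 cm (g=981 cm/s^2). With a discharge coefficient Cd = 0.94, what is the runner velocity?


Formula: v = Cd * sqrt(2 * g * h)  (Torricelli with discharge coefficient)
2*g*h = 2 * 981 * 37.4 = 73378.8 cm^2/s^2
sqrt(73378.8) = 270.88522 cm/s
v = 0.94 * 270.88522 = 254.6321 cm/s


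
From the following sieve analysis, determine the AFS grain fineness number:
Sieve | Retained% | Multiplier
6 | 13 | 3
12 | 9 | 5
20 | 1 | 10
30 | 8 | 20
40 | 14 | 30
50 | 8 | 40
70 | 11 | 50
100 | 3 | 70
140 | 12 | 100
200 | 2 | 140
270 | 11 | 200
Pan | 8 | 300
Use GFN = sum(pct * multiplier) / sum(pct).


Formula: GFN = sum(pct * multiplier) / sum(pct)
sum(pct * multiplier) = 7834
sum(pct) = 100
GFN = 7834 / 100 = 78.34

Final answer: 78.34


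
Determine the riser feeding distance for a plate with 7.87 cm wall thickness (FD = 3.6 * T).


Formula: FD = 3.6 * T  (riser feeding-distance rule)
FD = 3.6 * 7.87 cm = 28.3320 cm

28.3320 cm


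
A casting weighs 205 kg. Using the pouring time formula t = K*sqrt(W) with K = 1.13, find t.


Formula: t = K * sqrt(W)
sqrt(W) = sqrt(205) = 14.31782
t = 1.13 * 14.31782 = 16.1791 s

Final answer: 16.1791 s


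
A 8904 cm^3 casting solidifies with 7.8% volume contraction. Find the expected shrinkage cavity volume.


Formula: V_shrink = V_casting * shrinkage_pct / 100
V_shrink = 8904 cm^3 * 7.8 / 100 = 694.5120 cm^3

Answer: 694.5120 cm^3


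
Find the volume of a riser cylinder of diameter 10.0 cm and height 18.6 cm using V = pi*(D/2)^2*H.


Formula: V = pi * (D/2)^2 * H  (cylinder volume)
Radius = D/2 = 10.0/2 = 5.0 cm
V = pi * 5.0^2 * 18.6 = 1460.8406 cm^3


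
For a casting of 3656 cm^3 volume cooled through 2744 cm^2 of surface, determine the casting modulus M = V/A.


Formula: Casting Modulus M = V / A
M = 3656 cm^3 / 2744 cm^2 = 1.3324 cm

Answer: 1.3324 cm


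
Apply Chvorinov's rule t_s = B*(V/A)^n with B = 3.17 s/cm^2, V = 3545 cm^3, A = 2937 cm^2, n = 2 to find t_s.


Formula: t_s = B * (V/A)^n  (Chvorinov's rule, n=2)
Modulus M = V/A = 3545/2937 = 1.207014 cm
M^2 = 1.207014^2 = 1.456883 cm^2
t_s = 3.17 * 1.456883 = 4.6183 s


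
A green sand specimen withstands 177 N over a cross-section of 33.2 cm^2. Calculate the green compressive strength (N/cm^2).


Formula: Compressive Strength = Force / Area
Strength = 177 N / 33.2 cm^2 = 5.3313 N/cm^2


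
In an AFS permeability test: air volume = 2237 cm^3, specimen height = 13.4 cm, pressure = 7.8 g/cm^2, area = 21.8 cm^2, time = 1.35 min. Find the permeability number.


Formula: Permeability Number P = (V * H) / (p * A * t)
Numerator: V * H = 2237 * 13.4 = 29975.8
Denominator: p * A * t = 7.8 * 21.8 * 1.35 = 229.554
P = 29975.8 / 229.554 = 130.5828

Answer: 130.5828


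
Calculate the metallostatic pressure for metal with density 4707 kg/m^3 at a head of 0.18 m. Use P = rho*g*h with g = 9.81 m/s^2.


Formula: P = rho * g * h
rho * g = 4707 * 9.81 = 46175.67 N/m^3
P = 46175.67 * 0.18 = 8311.6206 Pa

8311.6206 Pa


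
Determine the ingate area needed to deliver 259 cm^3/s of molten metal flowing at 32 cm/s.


Formula: A_ingate = Q / v  (continuity equation)
A = 259 cm^3/s / 32 cm/s = 8.0938 cm^2

Answer: 8.0938 cm^2


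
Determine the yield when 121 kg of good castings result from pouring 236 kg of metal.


Formula: Casting Yield = (W_good / W_total) * 100
Yield = (121 kg / 236 kg) * 100 = 51.2712%

Answer: 51.2712%


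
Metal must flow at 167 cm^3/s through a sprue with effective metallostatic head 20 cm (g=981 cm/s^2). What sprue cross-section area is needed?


Formula: v = sqrt(2*g*h), A = Q/v
Velocity: v = sqrt(2 * 981 * 20) = sqrt(39240) = 198.0909 cm/s
Sprue area: A = Q / v = 167 / 198.0909 = 0.8430 cm^2

0.8430 cm^2


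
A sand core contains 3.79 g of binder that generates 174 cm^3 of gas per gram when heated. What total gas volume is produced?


Formula: V_gas = W_binder * gas_evolution_rate
V = 3.79 g * 174 cm^3/g = 659.4600 cm^3

659.4600 cm^3


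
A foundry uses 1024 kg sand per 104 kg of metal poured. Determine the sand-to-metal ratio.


Formula: Sand-to-Metal Ratio = W_sand / W_metal
Ratio = 1024 kg / 104 kg = 9.8462

Final answer: 9.8462


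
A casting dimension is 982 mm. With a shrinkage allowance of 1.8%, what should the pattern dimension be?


Formula: L_pattern = L_casting * (1 + shrinkage_rate/100)
Shrinkage factor = 1 + 1.8/100 = 1.018
L_pattern = 982 mm * 1.018 = 999.6760 mm


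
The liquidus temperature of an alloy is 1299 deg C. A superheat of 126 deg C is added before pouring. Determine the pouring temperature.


Formula: T_pour = T_melt + Superheat
T_pour = 1299 + 126 = 1425 deg C

Answer: 1425 deg C


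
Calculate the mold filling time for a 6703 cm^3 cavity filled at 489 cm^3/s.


Formula: t_fill = V_mold / Q_flow
t = 6703 cm^3 / 489 cm^3/s = 13.7076 s

Answer: 13.7076 s


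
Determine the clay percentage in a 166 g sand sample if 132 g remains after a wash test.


Formula: Clay% = (W_total - W_washed) / W_total * 100
Clay mass = 166 - 132 = 34 g
Clay% = 34 / 166 * 100 = 20.4819%

20.4819%


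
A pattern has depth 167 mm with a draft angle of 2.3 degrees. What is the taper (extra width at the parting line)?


Formula: taper = depth * tan(draft_angle)
tan(2.3 deg) = 0.0401641
taper = 167 mm * 0.0401641 = 6.7074 mm

Answer: 6.7074 mm


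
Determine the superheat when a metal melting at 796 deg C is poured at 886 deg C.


Formula: Superheat = T_pour - T_melt
Superheat = 886 - 796 = 90 deg C

Answer: 90 deg C


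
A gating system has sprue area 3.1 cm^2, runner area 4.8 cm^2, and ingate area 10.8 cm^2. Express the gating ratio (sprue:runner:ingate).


Sprue:Runner:Ingate = 1 : 4.8/3.1 : 10.8/3.1 = 1:1.55:3.48

Answer: 1:1.55:3.48


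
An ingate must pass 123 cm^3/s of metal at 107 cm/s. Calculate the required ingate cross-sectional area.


Formula: A_ingate = Q / v  (continuity equation)
A = 123 cm^3/s / 107 cm/s = 1.1495 cm^2

1.1495 cm^2


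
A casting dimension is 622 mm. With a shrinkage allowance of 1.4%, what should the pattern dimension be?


Formula: L_pattern = L_casting * (1 + shrinkage_rate/100)
Shrinkage factor = 1 + 1.4/100 = 1.014
L_pattern = 622 mm * 1.014 = 630.7080 mm


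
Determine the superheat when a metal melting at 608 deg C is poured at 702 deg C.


Formula: Superheat = T_pour - T_melt
Superheat = 702 - 608 = 94 deg C

Final answer: 94 deg C


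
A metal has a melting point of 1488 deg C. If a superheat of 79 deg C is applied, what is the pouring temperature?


Formula: T_pour = T_melt + Superheat
T_pour = 1488 + 79 = 1567 deg C

1567 deg C


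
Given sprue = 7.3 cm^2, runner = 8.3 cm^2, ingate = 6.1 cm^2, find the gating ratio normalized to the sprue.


Sprue:Runner:Ingate = 1 : 8.3/7.3 : 6.1/7.3 = 1:1.14:0.84

1:1.14:0.84


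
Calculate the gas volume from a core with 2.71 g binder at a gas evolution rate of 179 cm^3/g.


Formula: V_gas = W_binder * gas_evolution_rate
V = 2.71 g * 179 cm^3/g = 485.0900 cm^3

Answer: 485.0900 cm^3


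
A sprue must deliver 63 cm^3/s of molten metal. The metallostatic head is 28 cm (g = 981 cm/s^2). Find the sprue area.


Formula: v = sqrt(2*g*h), A = Q/v
Velocity: v = sqrt(2 * 981 * 28) = sqrt(54936) = 234.3843 cm/s
Sprue area: A = Q / v = 63 / 234.3843 = 0.2688 cm^2

Final answer: 0.2688 cm^2


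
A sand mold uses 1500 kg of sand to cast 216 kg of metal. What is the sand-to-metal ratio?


Formula: Sand-to-Metal Ratio = W_sand / W_metal
Ratio = 1500 kg / 216 kg = 6.9444

Answer: 6.9444


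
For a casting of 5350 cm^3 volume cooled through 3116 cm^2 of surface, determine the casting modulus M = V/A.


Formula: Casting Modulus M = V / A
M = 5350 cm^3 / 3116 cm^2 = 1.7169 cm

1.7169 cm


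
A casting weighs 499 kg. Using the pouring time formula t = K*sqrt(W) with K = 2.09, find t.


Formula: t = K * sqrt(W)
sqrt(W) = sqrt(499) = 22.33831
t = 2.09 * 22.33831 = 46.6871 s


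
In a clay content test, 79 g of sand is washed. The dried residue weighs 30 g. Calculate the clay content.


Formula: Clay% = (W_total - W_washed) / W_total * 100
Clay mass = 79 - 30 = 49 g
Clay% = 49 / 79 * 100 = 62.0253%

Answer: 62.0253%


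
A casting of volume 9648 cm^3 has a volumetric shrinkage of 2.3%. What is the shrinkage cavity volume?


Formula: V_shrink = V_casting * shrinkage_pct / 100
V_shrink = 9648 cm^3 * 2.3 / 100 = 221.9040 cm^3

221.9040 cm^3


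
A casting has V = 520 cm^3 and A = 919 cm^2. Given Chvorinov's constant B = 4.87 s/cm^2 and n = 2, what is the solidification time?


Formula: t_s = B * (V/A)^n  (Chvorinov's rule, n=2)
Modulus M = V/A = 520/919 = 0.565832 cm
M^2 = 0.565832^2 = 0.320166 cm^2
t_s = 4.87 * 0.320166 = 1.5592 s

Final answer: 1.5592 s


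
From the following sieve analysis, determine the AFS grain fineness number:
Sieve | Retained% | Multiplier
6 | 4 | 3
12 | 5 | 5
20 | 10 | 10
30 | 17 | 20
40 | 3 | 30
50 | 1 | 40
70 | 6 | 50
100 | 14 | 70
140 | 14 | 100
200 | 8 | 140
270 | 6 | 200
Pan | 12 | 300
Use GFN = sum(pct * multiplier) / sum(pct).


Formula: GFN = sum(pct * multiplier) / sum(pct)
sum(pct * multiplier) = 9207
sum(pct) = 100
GFN = 9207 / 100 = 92.07

92.07


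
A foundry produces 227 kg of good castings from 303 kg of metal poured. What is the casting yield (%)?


Formula: Casting Yield = (W_good / W_total) * 100
Yield = (227 kg / 303 kg) * 100 = 74.9175%


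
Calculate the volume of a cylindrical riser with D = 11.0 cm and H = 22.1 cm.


Formula: V = pi * (D/2)^2 * H  (cylinder volume)
Radius = D/2 = 11.0/2 = 5.5 cm
V = pi * 5.5^2 * 22.1 = 2100.2332 cm^3

Answer: 2100.2332 cm^3


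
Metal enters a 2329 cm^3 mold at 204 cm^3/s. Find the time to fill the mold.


Formula: t_fill = V_mold / Q_flow
t = 2329 cm^3 / 204 cm^3/s = 11.4167 s

11.4167 s


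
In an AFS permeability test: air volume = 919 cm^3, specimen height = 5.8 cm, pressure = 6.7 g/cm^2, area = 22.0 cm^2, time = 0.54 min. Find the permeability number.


Formula: Permeability Number P = (V * H) / (p * A * t)
Numerator: V * H = 919 * 5.8 = 5330.2
Denominator: p * A * t = 6.7 * 22.0 * 0.54 = 79.596
P = 5330.2 / 79.596 = 66.9657

66.9657


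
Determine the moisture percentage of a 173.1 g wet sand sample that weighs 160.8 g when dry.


Formula: MC = (W_wet - W_dry) / W_wet * 100
Water mass = 173.1 - 160.8 = 12.3 g
MC = 12.3 / 173.1 * 100 = 7.1057%


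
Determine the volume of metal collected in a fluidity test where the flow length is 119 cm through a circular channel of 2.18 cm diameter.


Formula: V = pi * (d/2)^2 * L  (cylinder volume)
Radius = 2.18/2 = 1.09 cm
V = pi * 1.09^2 * 119 = 444.1706 cm^3

Final answer: 444.1706 cm^3


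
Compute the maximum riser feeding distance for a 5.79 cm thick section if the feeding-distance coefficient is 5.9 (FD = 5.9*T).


Formula: FD = 5.9 * T  (riser feeding-distance rule)
FD = 5.9 * 5.79 cm = 34.1610 cm


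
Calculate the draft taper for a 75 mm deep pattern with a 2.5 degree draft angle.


Formula: taper = depth * tan(draft_angle)
tan(2.5 deg) = 0.0436609
taper = 75 mm * 0.0436609 = 3.2746 mm

Final answer: 3.2746 mm


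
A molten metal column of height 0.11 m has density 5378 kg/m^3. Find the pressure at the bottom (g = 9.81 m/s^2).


Formula: P = rho * g * h
rho * g = 5378 * 9.81 = 52758.18 N/m^3
P = 52758.18 * 0.11 = 5803.3998 Pa

Final answer: 5803.3998 Pa


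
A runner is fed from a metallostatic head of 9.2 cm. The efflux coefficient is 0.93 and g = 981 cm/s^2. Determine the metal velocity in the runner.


Formula: v = Cd * sqrt(2 * g * h)  (Torricelli with discharge coefficient)
2*g*h = 2 * 981 * 9.2 = 18050.4 cm^2/s^2
sqrt(18050.4) = 134.35178 cm/s
v = 0.93 * 134.35178 = 124.9472 cm/s

Answer: 124.9472 cm/s


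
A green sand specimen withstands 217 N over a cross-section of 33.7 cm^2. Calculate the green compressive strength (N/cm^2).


Formula: Compressive Strength = Force / Area
Strength = 217 N / 33.7 cm^2 = 6.4392 N/cm^2

Answer: 6.4392 N/cm^2


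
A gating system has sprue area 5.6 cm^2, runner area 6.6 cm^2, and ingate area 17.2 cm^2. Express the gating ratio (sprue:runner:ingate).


Sprue:Runner:Ingate = 1 : 6.6/5.6 : 17.2/5.6 = 1:1.18:3.07

1:1.18:3.07


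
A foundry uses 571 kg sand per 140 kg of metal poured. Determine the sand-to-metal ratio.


Formula: Sand-to-Metal Ratio = W_sand / W_metal
Ratio = 571 kg / 140 kg = 4.0786

Answer: 4.0786


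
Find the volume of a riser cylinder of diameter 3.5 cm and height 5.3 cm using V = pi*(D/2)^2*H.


Formula: V = pi * (D/2)^2 * H  (cylinder volume)
Radius = D/2 = 3.5/2 = 1.75 cm
V = pi * 1.75^2 * 5.3 = 50.9920 cm^3


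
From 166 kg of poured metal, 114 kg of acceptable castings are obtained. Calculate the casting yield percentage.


Formula: Casting Yield = (W_good / W_total) * 100
Yield = (114 kg / 166 kg) * 100 = 68.6747%

Answer: 68.6747%
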